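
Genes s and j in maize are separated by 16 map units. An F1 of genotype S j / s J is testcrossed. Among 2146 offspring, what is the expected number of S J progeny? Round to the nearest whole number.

172

A map distance of 16 map units corresponds to a recombination frequency of 0.160.
The F1 is S j / s J, so S J is a recombinant gamete class with expected frequency r/2 = 0.160/2 = 0.0800.
Expected number = 0.0800 × 2146 = 171.68 ≈ 172.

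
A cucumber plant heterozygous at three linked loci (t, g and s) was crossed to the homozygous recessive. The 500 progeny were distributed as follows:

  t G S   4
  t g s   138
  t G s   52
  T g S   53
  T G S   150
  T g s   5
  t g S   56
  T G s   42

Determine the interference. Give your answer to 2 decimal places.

The two most frequent reciprocal classes, T G S and t g s, are the parental types, so the F1 was T G S / t g s.
The two rarest classes, t G S and T g s, are the double crossovers. Comparing them with the parentals, only the t allele has switched, so t is the middle locus and the order is s – t – g.
s–t: (98 + 9)/500 = 0.2140; t–g: (105 + 9)/500 = 0.2280.
Expected DCO frequency = 0.2140 × 0.2280 ≈ 0.04879; observed = 9/500 ≈ 0.01800.
Coefficient of coincidence = 0.01800/0.04879 ≈ 0.37; interference = 1 − 0.37 = 0.63.

0.63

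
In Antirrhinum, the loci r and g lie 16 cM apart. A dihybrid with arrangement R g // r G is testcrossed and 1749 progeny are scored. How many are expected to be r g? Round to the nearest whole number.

A map distance of 16 cM corresponds to a recombination frequency of 0.160.
The F1 is R g / r G, so r g is a recombinant gamete class with expected frequency r/2 = 0.160/2 = 0.0800.
Expected number = 0.0800 × 1749 = 139.92 ≈ 140.

140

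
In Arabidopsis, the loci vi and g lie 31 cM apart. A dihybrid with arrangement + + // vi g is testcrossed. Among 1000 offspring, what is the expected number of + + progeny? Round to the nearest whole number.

A map distance of 31 cM corresponds to a recombination frequency of 0.310.
The F1 is + + / vi g, so + + is a parental gamete class with expected frequency (1 − r)/2 = 0.690/2 = 0.3450.
Expected number = 0.3450 × 1000 = 345.00 ≈ 345.

345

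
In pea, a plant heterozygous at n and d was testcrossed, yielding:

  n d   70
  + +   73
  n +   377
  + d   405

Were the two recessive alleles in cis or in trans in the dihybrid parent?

The two most frequent classes are + d (405) and n + (377); these are the parental (non-recombinant) types.
So the F1 carried + d on one chromosome and n + on the other — the recessive alleles are on opposite chromosomes (trans / repulsion).

trans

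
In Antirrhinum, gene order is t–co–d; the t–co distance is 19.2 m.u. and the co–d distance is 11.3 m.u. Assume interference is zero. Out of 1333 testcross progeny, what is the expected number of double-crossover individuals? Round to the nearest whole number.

29

Map distances give recombination frequencies of 0.192 and 0.113 for the two intervals.
With no interference, expected double-crossover frequency = 0.192 × 0.113 = 0.02170.
Expected number = 0.02170 × 1333 = 28.92 ≈ 29.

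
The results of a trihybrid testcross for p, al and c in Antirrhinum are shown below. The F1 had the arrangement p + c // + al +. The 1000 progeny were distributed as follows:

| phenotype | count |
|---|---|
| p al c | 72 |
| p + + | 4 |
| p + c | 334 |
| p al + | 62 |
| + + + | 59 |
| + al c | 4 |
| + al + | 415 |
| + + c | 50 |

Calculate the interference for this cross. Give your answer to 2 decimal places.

0.52

The two rarest classes, p + + and + al c, are the double crossovers. Comparing them with the parentals, only the c allele has switched, so c is the middle locus and the order is p – c – al.
p–c: (112 + 8)/1000 = 0.1200; c–al: (131 + 8)/1000 = 0.1390.
Expected DCO frequency = 0.1200 × 0.1390 ≈ 0.01668; observed = 8/1000 ≈ 0.00800.
Coefficient of coincidence = 0.00800/0.01668 ≈ 0.48; interference = 1 − 0.48 = 0.52.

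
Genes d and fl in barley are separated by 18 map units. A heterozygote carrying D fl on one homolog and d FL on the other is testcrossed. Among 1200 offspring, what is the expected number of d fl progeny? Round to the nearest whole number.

A map distance of 18 map units corresponds to a recombination frequency of 0.180.
The F1 is D fl / d FL, so d fl is a recombinant gamete class with expected frequency r/2 = 0.180/2 = 0.0900.
Expected number = 0.0900 × 1200 = 108.00 ≈ 108.

108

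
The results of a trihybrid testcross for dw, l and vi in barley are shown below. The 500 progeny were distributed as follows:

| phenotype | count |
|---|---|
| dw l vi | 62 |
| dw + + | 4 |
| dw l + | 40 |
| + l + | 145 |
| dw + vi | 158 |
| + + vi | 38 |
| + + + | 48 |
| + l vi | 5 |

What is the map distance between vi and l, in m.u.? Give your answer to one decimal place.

The two most frequent reciprocal classes, dw + vi and + l +, are the parental types, so the F1 was dw + vi / + l +.
The two rarest classes, dw + + and + l vi, are the double crossovers. Comparing them with the parentals, only the vi allele has switched, so vi is the middle locus and the order is l – vi – dw.
Crossovers in the l–vi interval produce the single-crossover classes dw l vi and + + + (62 + 48 = 110) plus the double crossovers (9).
RF(l–vi) = (110 + 9) / 500 = 119/500 = 0.2380 → 23.8 m.u.

23.8 m.u.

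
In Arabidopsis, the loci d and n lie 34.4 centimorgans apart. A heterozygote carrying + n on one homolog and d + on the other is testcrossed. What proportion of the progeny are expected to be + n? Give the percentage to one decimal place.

A map distance of 34.4 centimorgans corresponds to a recombination frequency of 0.344.
The F1 is + n / d +, so + n is a parental gamete class with expected frequency (1 − r)/2 = 0.656/2 = 0.3280.
That is 0.3280 = 32.8% of the progeny.

32.8%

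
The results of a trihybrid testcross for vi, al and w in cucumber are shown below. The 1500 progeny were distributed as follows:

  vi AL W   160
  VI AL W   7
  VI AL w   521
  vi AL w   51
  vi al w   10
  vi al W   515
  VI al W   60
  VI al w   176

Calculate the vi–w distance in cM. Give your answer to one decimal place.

8.5 cM

The two most frequent reciprocal classes, vi al W and VI AL w, are the parental types, so the F1 was vi al W / VI AL w.
The two rarest classes, vi al w and VI AL W, are the double crossovers. Comparing them with the parentals, only the w allele has switched, so w is the middle locus and the order is vi – w – al.
Crossovers in the vi–w interval produce the single-crossover classes VI al W and vi AL w (60 + 51 = 111) plus the double crossovers (17).
RF(vi–w) = (111 + 17) / 1500 = 128/1500 = 0.0853 → 8.5 cM.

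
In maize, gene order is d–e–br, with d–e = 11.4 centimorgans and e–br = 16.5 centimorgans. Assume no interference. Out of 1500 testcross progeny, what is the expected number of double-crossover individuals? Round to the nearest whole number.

28

Map distances give recombination frequencies of 0.114 and 0.165 for the two intervals.
With no interference, expected double-crossover frequency = 0.114 × 0.165 = 0.01881.
Expected number = 0.01881 × 1500 = 28.21 ≈ 28.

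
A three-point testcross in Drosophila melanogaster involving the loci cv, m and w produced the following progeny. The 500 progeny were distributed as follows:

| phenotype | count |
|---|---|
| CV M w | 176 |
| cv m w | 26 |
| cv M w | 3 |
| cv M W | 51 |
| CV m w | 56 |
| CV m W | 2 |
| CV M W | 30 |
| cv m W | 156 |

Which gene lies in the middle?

cv

The two most frequent reciprocal classes, CV M w and cv m W, are the parental types, so the F1 was CV M w / cv m W.
The two rarest classes, cv M w and CV m W, are the double crossovers. Comparing them with the parentals, only the cv allele has switched, so cv is the middle locus and the order is w – cv – m.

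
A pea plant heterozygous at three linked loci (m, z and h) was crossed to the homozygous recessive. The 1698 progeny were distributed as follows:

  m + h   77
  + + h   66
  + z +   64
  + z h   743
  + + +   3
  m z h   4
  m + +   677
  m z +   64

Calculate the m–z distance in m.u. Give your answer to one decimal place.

The two most frequent reciprocal classes, + z h and m + +, are the parental types, so the F1 was + z h / m + +.
The two rarest classes, m z h and + + +, are the double crossovers. Comparing them with the parentals, only the m allele has switched, so m is the middle locus and the order is h – m – z.
Crossovers in the m–z interval produce the single-crossover classes + + h and m z + (66 + 64 = 130) plus the double crossovers (7).
RF(m–z) = (130 + 7) / 1698 = 137/1698 = 0.0807 → 8.1 m.u.

8.1 m.u.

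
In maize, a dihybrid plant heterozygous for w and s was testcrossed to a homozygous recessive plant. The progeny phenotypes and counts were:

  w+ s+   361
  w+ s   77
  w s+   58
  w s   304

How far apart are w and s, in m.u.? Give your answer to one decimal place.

The two most frequent classes, w+ s+ (361) and w s (304), are the parental types, so the F1 was w+ s+ / w s.
The recombinant classes are w+ s and w s+: 77 + 58 = 135.
Recombination frequency = 135/800 = 0.1688 ≈ 16.9%, i.e. 16.9 m.u.

16.9 m.u.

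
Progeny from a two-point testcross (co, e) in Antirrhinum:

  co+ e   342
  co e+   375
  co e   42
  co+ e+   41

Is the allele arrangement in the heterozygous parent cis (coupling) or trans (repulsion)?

trans

The two most frequent classes are co+ e (342) and co e+ (375); these are the parental (non-recombinant) types.
So the F1 carried co+ e on one chromosome and co e+ on the other — the recessive alleles are on opposite chromosomes (trans / repulsion).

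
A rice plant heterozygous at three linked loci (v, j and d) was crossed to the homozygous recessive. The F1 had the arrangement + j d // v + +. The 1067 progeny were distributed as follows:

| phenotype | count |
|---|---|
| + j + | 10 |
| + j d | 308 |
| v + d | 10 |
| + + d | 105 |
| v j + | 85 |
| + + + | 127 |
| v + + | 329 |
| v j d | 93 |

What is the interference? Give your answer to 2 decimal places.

0.58

The two rarest classes, + j + and v + d, are the double crossovers. Comparing them with the parentals, only the d allele has switched, so d is the middle locus and the order is v – d – j.
v–d: (220 + 20)/1067 = 0.2249; d–j: (190 + 20)/1067 = 0.1968.
Expected DCO frequency = 0.2249 × 0.1968 ≈ 0.04426; observed = 20/1067 ≈ 0.01874.
Coefficient of coincidence = 0.01874/0.04426 ≈ 0.42; interference = 1 − 0.42 = 0.58.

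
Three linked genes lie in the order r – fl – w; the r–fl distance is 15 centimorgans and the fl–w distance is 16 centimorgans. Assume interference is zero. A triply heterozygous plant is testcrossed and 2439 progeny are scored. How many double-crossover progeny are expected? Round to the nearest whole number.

Map distances give recombination frequencies of 0.150 and 0.160 for the two intervals.
With no interference, expected double-crossover frequency = 0.150 × 0.160 = 0.02400.
Expected number = 0.02400 × 2439 = 58.54 ≈ 59.

59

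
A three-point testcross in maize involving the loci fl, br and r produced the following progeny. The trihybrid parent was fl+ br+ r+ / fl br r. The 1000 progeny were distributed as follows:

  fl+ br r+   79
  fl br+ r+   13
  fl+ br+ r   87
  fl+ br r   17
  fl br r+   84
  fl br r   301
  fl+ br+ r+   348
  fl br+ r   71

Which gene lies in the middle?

The two rarest classes, fl br+ r+ and fl+ br r, are the double crossovers. Comparing them with the parentals, only the fl allele has switched, so fl is the middle locus and the order is br – fl – r.

fl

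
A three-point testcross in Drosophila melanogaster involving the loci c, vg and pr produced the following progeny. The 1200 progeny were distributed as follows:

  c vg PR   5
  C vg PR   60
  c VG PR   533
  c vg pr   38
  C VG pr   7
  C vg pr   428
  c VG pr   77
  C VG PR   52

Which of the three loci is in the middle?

The two most frequent reciprocal classes, c VG PR and C vg pr, are the parental types, so the F1 was c VG PR / C vg pr.
The two rarest classes, c vg PR and C VG pr, are the double crossovers. Comparing them with the parentals, only the vg allele has switched, so vg is the middle locus and the order is c – vg – pr.

vg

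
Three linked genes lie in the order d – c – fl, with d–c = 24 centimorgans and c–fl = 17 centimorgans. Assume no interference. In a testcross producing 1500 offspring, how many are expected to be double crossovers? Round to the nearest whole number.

Map distances give recombination frequencies of 0.240 and 0.170 for the two intervals.
With no interference, expected double-crossover frequency = 0.240 × 0.170 = 0.04080.
Expected number = 0.04080 × 1500 = 61.20 ≈ 61.

61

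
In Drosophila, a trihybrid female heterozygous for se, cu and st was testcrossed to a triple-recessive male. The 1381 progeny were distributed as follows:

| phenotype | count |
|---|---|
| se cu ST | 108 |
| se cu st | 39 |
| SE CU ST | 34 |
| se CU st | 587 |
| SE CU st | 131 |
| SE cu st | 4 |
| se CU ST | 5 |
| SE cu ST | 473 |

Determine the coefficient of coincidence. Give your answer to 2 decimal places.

The two most frequent reciprocal classes, se CU st and SE cu ST, are the parental types, so the F1 was se CU st / SE cu ST.
The two rarest classes, se CU ST and SE cu st, are the double crossovers. Comparing them with the parentals, only the st allele has switched, so st is the middle locus and the order is cu – st – se.
cu–st: (73 + 9)/1381 = 0.0594; st–se: (239 + 9)/1381 = 0.1796.
Expected DCO frequency = 0.0594 × 0.1796 ≈ 0.01067; observed = 9/1381 ≈ 0.00652.
Coefficient of coincidence = 0.00652/0.01067 ≈ 0.61.

0.61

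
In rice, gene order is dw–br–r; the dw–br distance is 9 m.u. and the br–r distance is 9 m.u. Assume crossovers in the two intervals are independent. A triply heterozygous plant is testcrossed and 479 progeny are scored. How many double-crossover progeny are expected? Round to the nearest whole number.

4

Map distances give recombination frequencies of 0.090 and 0.090 for the two intervals.
With no interference, expected double-crossover frequency = 0.090 × 0.090 = 0.00810.
Expected number = 0.00810 × 479 = 3.88 ≈ 4.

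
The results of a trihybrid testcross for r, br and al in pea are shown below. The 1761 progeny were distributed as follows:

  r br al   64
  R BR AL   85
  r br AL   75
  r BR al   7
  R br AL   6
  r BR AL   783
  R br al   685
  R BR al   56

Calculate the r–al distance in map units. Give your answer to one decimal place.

The two most frequent reciprocal classes, R br al and r BR AL, are the parental types, so the F1 was R br al / r BR AL.
The two rarest classes, R br AL and r BR al, are the double crossovers. Comparing them with the parentals, only the al allele has switched, so al is the middle locus and the order is br – al – r.
Crossovers in the al–r interval produce the single-crossover classes r br al and R BR AL (64 + 85 = 149) plus the double crossovers (13).
RF(al–r) = (149 + 13) / 1761 = 162/1761 = 0.0920 → 9.2 map units.

9.2 map units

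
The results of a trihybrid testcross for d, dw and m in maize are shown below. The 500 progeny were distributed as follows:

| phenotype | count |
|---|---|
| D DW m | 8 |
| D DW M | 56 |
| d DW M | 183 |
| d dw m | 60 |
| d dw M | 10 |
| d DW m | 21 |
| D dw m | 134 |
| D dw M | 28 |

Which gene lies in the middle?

The two most frequent reciprocal classes, D dw m and d DW M, are the parental types, so the F1 was D dw m / d DW M.
The two rarest classes, D DW m and d dw M, are the double crossovers. Comparing them with the parentals, only the dw allele has switched, so dw is the middle locus and the order is d – dw – m.

dw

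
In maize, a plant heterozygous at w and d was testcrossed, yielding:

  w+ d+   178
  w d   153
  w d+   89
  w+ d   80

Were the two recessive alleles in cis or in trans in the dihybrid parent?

The two most frequent classes are w+ d+ (178) and w d (153); these are the parental (non-recombinant) types.
So the F1 carried w+ d+ on one chromosome and w d on the other — the recessive alleles are on the same chromosome (cis / coupling).

cis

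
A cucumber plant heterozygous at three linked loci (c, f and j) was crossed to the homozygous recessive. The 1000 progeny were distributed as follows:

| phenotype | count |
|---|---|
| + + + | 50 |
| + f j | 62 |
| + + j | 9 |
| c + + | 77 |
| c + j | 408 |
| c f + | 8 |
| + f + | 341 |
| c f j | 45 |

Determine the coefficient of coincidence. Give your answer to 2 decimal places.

0.97

The two most frequent reciprocal classes, + f + and c + j, are the parental types, so the F1 was + f + / c + j.
The two rarest classes, c f + and + + j, are the double crossovers. Comparing them with the parentals, only the c allele has switched, so c is the middle locus and the order is j – c – f.
j–c: (139 + 17)/1000 = 0.1560; c–f: (95 + 17)/1000 = 0.1120.
Expected DCO frequency = 0.1560 × 0.1120 ≈ 0.01747; observed = 17/1000 ≈ 0.01700.
Coefficient of coincidence = 0.01700/0.01747 ≈ 0.97.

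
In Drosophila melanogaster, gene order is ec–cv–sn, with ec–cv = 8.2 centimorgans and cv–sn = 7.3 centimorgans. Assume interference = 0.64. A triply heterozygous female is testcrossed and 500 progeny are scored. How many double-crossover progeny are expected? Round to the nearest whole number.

1

Map distances give recombination frequencies of 0.082 and 0.073 for the two intervals.
With interference 0.64 (so coincidence = 0.36), expected double-crossover frequency = 0.082 × 0.073 × 0.36 = 0.00215.
Expected number = 0.00215 × 500 = 1.08 ≈ 1.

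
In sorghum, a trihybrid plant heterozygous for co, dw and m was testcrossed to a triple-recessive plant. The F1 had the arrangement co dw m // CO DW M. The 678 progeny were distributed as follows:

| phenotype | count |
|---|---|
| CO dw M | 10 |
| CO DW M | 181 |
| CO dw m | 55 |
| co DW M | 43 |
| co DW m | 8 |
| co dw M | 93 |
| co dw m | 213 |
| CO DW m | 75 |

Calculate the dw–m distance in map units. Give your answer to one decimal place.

The two rarest classes, co DW m and CO dw M, are the double crossovers. Comparing them with the parentals, only the dw allele has switched, so dw is the middle locus and the order is co – dw – m.
Crossovers in the dw–m interval produce the single-crossover classes co dw M and CO DW m (93 + 75 = 168) plus the double crossovers (18).
RF(dw–m) = (168 + 18) / 678 = 186/678 = 0.2743 → 27.4 map units.

27.4 map units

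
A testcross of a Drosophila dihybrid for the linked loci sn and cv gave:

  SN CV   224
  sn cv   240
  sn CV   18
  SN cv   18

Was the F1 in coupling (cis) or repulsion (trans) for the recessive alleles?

cis

The two most frequent classes are SN CV (224) and sn cv (240); these are the parental (non-recombinant) types.
So the F1 carried SN CV on one chromosome and sn cv on the other — the recessive alleles are on the same chromosome (cis / coupling).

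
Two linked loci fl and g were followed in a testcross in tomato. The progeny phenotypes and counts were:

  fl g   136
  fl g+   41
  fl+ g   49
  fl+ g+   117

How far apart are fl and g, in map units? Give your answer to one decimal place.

The two most frequent classes, fl+ g+ (117) and fl g (136), are the parental types, so the F1 was fl+ g+ / fl g.
The recombinant classes are fl+ g and fl g+: 49 + 41 = 90.
Recombination frequency = 90/343 = 0.2624 ≈ 26.2%, i.e. 26.2 map units.

26.2 map units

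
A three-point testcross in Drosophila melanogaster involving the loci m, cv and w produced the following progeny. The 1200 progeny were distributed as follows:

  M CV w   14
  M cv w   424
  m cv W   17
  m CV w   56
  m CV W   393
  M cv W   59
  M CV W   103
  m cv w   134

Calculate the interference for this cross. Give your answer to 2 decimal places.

The two most frequent reciprocal classes, M cv w and m CV W, are the parental types, so the F1 was M cv w / m CV W.
The two rarest classes, M CV w and m cv W, are the double crossovers. Comparing them with the parentals, only the cv allele has switched, so cv is the middle locus and the order is m – cv – w.
m–cv: (237 + 31)/1200 = 0.2233; cv–w: (115 + 31)/1200 = 0.1217.
Expected DCO frequency = 0.2233 × 0.1217 ≈ 0.02718; observed = 31/1200 ≈ 0.02583.
Coefficient of coincidence = 0.02583/0.02718 ≈ 0.95; interference = 1 − 0.95 = 0.05.

0.05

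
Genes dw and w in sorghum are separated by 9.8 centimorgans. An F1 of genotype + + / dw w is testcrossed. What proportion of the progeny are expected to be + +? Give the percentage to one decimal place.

45.1%

A map distance of 9.8 centimorgans corresponds to a recombination frequency of 0.098.
The F1 is + + / dw w, so + + is a parental gamete class with expected frequency (1 − r)/2 = 0.902/2 = 0.4510.
That is 0.4510 = 45.1% of the progeny.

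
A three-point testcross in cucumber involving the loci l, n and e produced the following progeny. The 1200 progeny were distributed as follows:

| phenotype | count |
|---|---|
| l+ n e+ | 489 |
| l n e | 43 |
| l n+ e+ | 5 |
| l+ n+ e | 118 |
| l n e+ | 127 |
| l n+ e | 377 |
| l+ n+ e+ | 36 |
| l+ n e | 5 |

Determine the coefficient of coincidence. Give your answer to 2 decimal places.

0.53

The two most frequent reciprocal classes, l n+ e and l+ n e+, are the parental types, so the F1 was l n+ e / l+ n e+.
The two rarest classes, l n+ e+ and l+ n e, are the double crossovers. Comparing them with the parentals, only the e allele has switched, so e is the middle locus and the order is l – e – n.
l–e: (245 + 10)/1200 = 0.2125; e–n: (79 + 10)/1200 = 0.0742.
Expected DCO frequency = 0.2125 × 0.0742 ≈ 0.01577; observed = 10/1200 ≈ 0.00833.
Coefficient of coincidence = 0.00833/0.01577 ≈ 0.53.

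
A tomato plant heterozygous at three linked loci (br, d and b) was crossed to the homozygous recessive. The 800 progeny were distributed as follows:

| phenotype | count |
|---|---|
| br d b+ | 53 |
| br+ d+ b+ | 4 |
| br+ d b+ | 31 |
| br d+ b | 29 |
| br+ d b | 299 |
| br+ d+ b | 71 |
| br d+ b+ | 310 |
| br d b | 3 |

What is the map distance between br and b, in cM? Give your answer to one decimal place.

8.4 cM

The two most frequent reciprocal classes, br d+ b+ and br+ d b, are the parental types, so the F1 was br d+ b+ / br+ d b.
The two rarest classes, br+ d+ b+ and br d b, are the double crossovers. Comparing them with the parentals, only the br allele has switched, so br is the middle locus and the order is d – br – b.
Crossovers in the br–b interval produce the single-crossover classes br d+ b and br+ d b+ (29 + 31 = 60) plus the double crossovers (7).
RF(br–b) = (60 + 7) / 800 = 67/800 = 0.0838 → 8.4 cM.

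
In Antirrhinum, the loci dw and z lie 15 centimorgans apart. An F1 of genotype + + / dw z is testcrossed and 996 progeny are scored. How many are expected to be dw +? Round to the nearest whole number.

A map distance of 15 centimorgans corresponds to a recombination frequency of 0.150.
The F1 is + + / dw z, so dw + is a recombinant gamete class with expected frequency r/2 = 0.150/2 = 0.0750.
Expected number = 0.0750 × 996 = 74.70 ≈ 75.

75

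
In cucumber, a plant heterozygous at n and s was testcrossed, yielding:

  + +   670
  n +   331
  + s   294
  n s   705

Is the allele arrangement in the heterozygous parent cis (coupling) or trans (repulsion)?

cis

The two most frequent classes are + + (670) and n s (705); these are the parental (non-recombinant) types.
So the F1 carried + + on one chromosome and n s on the other — the recessive alleles are on the same chromosome (cis / coupling).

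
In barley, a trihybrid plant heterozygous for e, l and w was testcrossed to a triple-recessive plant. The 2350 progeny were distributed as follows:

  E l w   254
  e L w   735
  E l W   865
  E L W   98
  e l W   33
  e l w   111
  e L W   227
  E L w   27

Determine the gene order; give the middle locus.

e

The two most frequent reciprocal classes, E l W and e L w, are the parental types, so the F1 was E l W / e L w.
The two rarest classes, e l W and E L w, are the double crossovers. Comparing them with the parentals, only the e allele has switched, so e is the middle locus and the order is w – e – l.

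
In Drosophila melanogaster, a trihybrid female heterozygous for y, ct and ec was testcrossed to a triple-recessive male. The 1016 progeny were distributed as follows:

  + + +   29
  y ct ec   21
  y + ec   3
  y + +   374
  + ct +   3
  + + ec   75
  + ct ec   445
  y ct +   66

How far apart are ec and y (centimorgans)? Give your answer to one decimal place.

The two most frequent reciprocal classes, + ct ec and y + +, are the parental types, so the F1 was + ct ec / y + +.
The two rarest classes, + ct + and y + ec, are the double crossovers. Comparing them with the parentals, only the ec allele has switched, so ec is the middle locus and the order is ct – ec – y.
Crossovers in the ec–y interval produce the single-crossover classes y ct ec and + + + (21 + 29 = 50) plus the double crossovers (6).
RF(ec–y) = (50 + 6) / 1016 = 56/1016 = 0.0551 → 5.5 centimorgans.

5.5 centimorgans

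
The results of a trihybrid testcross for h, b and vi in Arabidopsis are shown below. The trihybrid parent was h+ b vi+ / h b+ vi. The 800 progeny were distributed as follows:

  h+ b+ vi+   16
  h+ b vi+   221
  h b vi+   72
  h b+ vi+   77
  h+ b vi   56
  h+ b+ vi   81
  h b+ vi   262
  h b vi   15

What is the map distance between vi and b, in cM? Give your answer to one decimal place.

20.5 cM

The two rarest classes, h+ b+ vi+ and h b vi, are the double crossovers. Comparing them with the parentals, only the b allele has switched, so b is the middle locus and the order is vi – b – h.
Crossovers in the vi–b interval produce the single-crossover classes h+ b vi and h b+ vi+ (56 + 77 = 133) plus the double crossovers (31).
RF(vi–b) = (133 + 31) / 800 = 164/800 = 0.2050 → 20.5 cM.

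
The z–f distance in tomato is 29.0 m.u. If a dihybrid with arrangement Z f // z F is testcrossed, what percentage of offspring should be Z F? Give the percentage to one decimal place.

A map distance of 29.0 m.u. corresponds to a recombination frequency of 0.290.
The F1 is Z f / z F, so Z F is a recombinant gamete class with expected frequency r/2 = 0.290/2 = 0.1450.
That is 0.1450 = 14.5% of the progeny.

14.5%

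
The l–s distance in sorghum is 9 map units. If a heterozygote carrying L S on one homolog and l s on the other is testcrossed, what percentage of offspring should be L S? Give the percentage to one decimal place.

A map distance of 9 map units corresponds to a recombination frequency of 0.090.
The F1 is L S / l s, so L S is a parental gamete class with expected frequency (1 − r)/2 = 0.910/2 = 0.4550.
That is 0.4550 = 45.5% of the progeny.

45.5%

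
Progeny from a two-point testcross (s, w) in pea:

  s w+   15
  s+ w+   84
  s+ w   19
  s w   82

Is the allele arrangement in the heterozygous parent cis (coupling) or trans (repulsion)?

The two most frequent classes are s+ w+ (84) and s w (82); these are the parental (non-recombinant) types.
So the F1 carried s+ w+ on one chromosome and s w on the other — the recessive alleles are on the same chromosome (cis / coupling).

cis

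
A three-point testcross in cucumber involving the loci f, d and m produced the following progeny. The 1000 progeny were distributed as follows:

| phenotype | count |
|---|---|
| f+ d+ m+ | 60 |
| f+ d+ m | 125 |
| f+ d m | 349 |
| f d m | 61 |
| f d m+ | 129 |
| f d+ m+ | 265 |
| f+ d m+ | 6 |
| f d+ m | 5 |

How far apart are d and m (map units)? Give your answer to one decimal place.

26.5 map units

The two most frequent reciprocal classes, f d+ m+ and f+ d m, are the parental types, so the F1 was f d+ m+ / f+ d m.
The two rarest classes, f d+ m and f+ d m+, are the double crossovers. Comparing them with the parentals, only the m allele has switched, so m is the middle locus and the order is f – m – d.
Crossovers in the m–d interval produce the single-crossover classes f d m+ and f+ d+ m (129 + 125 = 254) plus the double crossovers (11).
RF(m–d) = (254 + 11) / 1000 = 265/1000 = 0.2650 → 26.5 map units.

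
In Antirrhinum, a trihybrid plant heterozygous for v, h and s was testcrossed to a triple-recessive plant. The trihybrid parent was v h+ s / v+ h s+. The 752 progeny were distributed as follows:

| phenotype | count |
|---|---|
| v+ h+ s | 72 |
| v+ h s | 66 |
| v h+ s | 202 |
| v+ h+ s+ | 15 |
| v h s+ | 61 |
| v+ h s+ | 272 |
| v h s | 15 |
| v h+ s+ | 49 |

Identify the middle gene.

h

The two rarest classes, v h s and v+ h+ s+, are the double crossovers. Comparing them with the parentals, only the h allele has switched, so h is the middle locus and the order is s – h – v.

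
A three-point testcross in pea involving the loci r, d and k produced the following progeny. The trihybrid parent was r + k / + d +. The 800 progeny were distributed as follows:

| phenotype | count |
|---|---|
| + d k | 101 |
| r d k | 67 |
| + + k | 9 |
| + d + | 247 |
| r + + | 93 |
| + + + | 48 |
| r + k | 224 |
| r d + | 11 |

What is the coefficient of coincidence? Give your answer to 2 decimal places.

0.55

The two rarest classes, + + k and r d +, are the double crossovers. Comparing them with the parentals, only the r allele has switched, so r is the middle locus and the order is d – r – k.
d–r: (115 + 20)/800 = 0.1688; r–k: (194 + 20)/800 = 0.2675.
Expected DCO frequency = 0.1688 × 0.2675 ≈ 0.04515; observed = 20/800 ≈ 0.02500.
Coefficient of coincidence = 0.02500/0.04515 ≈ 0.55.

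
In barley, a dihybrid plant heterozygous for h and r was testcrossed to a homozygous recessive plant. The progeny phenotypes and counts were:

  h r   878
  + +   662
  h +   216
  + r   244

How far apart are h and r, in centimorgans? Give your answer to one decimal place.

The two most frequent classes, + + (662) and h r (878), are the parental types, so the F1 was + + / h r.
The recombinant classes are + r and h +: 244 + 216 = 460.
Recombination frequency = 460/2000 = 0.2300 ≈ 23.0%, i.e. 23.0 centimorgans.

23.0 centimorgans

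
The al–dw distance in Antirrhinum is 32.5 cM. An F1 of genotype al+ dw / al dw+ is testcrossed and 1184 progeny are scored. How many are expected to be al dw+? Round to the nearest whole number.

A map distance of 32.5 cM corresponds to a recombination frequency of 0.325.
The F1 is al+ dw / al dw+, so al dw+ is a parental gamete class with expected frequency (1 − r)/2 = 0.675/2 = 0.3375.
Expected number = 0.3375 × 1184 = 399.60 ≈ 400.

400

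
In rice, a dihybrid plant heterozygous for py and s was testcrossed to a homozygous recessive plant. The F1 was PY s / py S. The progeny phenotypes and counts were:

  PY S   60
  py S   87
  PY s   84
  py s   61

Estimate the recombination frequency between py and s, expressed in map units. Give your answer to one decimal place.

41.4 map units

The recombinant classes are PY S and py s: 60 + 61 = 121.
Recombination frequency = 121/292 = 0.4144 ≈ 41.4%, i.e. 41.4 map units.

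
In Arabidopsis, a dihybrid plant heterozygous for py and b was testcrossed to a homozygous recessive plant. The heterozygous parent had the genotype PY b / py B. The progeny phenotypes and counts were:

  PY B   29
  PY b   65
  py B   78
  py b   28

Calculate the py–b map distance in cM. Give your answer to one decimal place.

28.5 cM

The recombinant classes are PY B and py b: 29 + 28 = 57.
Recombination frequency = 57/200 = 0.2850 ≈ 28.5%, i.e. 28.5 cM.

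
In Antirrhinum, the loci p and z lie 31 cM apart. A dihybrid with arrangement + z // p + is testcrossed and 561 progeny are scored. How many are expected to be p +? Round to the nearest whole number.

194

A map distance of 31 cM corresponds to a recombination frequency of 0.310.
The F1 is + z / p +, so p + is a parental gamete class with expected frequency (1 − r)/2 = 0.690/2 = 0.3450.
Expected number = 0.3450 × 561 = 193.54 ≈ 194.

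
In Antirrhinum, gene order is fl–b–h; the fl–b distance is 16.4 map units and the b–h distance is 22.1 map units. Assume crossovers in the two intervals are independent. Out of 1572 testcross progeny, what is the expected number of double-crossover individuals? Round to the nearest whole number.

57

Map distances give recombination frequencies of 0.164 and 0.221 for the two intervals.
With no interference, expected double-crossover frequency = 0.164 × 0.221 = 0.03624.
Expected number = 0.03624 × 1572 = 56.98 ≈ 57.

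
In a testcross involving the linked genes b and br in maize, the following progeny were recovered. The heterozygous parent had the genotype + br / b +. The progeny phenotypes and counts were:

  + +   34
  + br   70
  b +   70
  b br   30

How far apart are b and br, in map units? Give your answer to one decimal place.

The recombinant classes are + + and b br: 34 + 30 = 64.
Recombination frequency = 64/204 = 0.3137 ≈ 31.4%, i.e. 31.4 map units.

31.4 map units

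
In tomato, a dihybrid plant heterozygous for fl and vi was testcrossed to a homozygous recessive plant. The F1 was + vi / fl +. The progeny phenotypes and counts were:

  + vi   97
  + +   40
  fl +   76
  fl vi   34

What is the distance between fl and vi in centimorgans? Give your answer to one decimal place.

30.0 centimorgans

The recombinant classes are + + and fl vi: 40 + 34 = 74.
Recombination frequency = 74/247 = 0.2996 ≈ 30.0%, i.e. 30.0 centimorgans.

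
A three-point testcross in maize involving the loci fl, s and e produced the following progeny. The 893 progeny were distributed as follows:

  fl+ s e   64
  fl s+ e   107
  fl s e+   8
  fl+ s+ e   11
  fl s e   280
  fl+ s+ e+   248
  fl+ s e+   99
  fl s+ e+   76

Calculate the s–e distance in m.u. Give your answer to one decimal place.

The two most frequent reciprocal classes, fl+ s+ e+ and fl s e, are the parental types, so the F1 was fl+ s+ e+ / fl s e.
The two rarest classes, fl+ s+ e and fl s e+, are the double crossovers. Comparing them with the parentals, only the e allele has switched, so e is the middle locus and the order is s – e – fl.
Crossovers in the s–e interval produce the single-crossover classes fl+ s e+ and fl s+ e (99 + 107 = 206) plus the double crossovers (19).
RF(s–e) = (206 + 19) / 893 = 225/893 = 0.2520 → 25.2 m.u.

25.2 m.u.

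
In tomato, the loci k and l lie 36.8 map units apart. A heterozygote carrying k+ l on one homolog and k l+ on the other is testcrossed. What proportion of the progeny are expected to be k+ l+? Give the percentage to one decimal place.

A map distance of 36.8 map units corresponds to a recombination frequency of 0.368.
The F1 is k+ l / k l+, so k+ l+ is a recombinant gamete class with expected frequency r/2 = 0.368/2 = 0.1840.
That is 0.1840 = 18.4% of the progeny.

18.4%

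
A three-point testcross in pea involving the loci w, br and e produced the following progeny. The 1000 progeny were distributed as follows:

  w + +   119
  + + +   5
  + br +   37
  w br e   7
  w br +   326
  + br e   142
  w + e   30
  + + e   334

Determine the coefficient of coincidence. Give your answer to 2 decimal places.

0.56

The two most frequent reciprocal classes, w br + and + + e, are the parental types, so the F1 was w br + / + + e.
The two rarest classes, w br e and + + +, are the double crossovers. Comparing them with the parentals, only the e allele has switched, so e is the middle locus and the order is w – e – br.
w–e: (67 + 12)/1000 = 0.0790; e–br: (261 + 12)/1000 = 0.2730.
Expected DCO frequency = 0.0790 × 0.2730 ≈ 0.02157; observed = 12/1000 ≈ 0.01200.
Coefficient of coincidence = 0.01200/0.02157 ≈ 0.56.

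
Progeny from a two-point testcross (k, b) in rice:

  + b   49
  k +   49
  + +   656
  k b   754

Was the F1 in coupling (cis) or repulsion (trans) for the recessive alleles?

cis

The two most frequent classes are + + (656) and k b (754); these are the parental (non-recombinant) types.
So the F1 carried + + on one chromosome and k b on the other — the recessive alleles are on the same chromosome (cis / coupling).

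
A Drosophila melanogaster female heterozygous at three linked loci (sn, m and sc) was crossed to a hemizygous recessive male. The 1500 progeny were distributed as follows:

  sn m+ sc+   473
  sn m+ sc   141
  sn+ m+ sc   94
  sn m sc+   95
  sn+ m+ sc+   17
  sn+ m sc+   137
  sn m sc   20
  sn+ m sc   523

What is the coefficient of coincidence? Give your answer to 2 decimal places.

The two most frequent reciprocal classes, sn+ m sc and sn m+ sc+, are the parental types, so the F1 was sn+ m sc / sn m+ sc+.
The two rarest classes, sn m sc and sn+ m+ sc+, are the double crossovers. Comparing them with the parentals, only the sn allele has switched, so sn is the middle locus and the order is m – sn – sc.
m–sn: (189 + 37)/1500 = 0.1507; sn–sc: (278 + 37)/1500 = 0.2100.
Expected DCO frequency = 0.1507 × 0.2100 ≈ 0.03165; observed = 37/1500 ≈ 0.02467.
Coefficient of coincidence = 0.02467/0.03165 ≈ 0.78.

0.78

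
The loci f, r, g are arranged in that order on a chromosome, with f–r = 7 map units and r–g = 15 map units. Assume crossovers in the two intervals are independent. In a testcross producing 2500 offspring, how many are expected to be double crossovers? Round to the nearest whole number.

Map distances give recombination frequencies of 0.070 and 0.150 for the two intervals.
With no interference, expected double-crossover frequency = 0.070 × 0.150 = 0.01050.
Expected number = 0.01050 × 2500 = 26.25 ≈ 26.

26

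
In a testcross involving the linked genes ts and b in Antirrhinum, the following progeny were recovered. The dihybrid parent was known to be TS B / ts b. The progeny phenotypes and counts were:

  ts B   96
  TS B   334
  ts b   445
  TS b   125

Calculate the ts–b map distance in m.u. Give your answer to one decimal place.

22.1 m.u.

The recombinant classes are TS b and ts B: 125 + 96 = 221.
Recombination frequency = 221/1000 = 0.2210 ≈ 22.1%, i.e. 22.1 m.u.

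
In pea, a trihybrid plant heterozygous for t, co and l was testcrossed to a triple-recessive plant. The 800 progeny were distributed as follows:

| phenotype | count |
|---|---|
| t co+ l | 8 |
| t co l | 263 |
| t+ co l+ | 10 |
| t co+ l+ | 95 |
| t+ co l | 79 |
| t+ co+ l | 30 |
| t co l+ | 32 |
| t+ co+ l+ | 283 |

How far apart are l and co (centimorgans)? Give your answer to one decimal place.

The two most frequent reciprocal classes, t co l and t+ co+ l+, are the parental types, so the F1 was t co l / t+ co+ l+.
The two rarest classes, t co+ l and t+ co l+, are the double crossovers. Comparing them with the parentals, only the co allele has switched, so co is the middle locus and the order is t – co – l.
Crossovers in the co–l interval produce the single-crossover classes t co l+ and t+ co+ l (32 + 30 = 62) plus the double crossovers (18).
RF(co–l) = (62 + 18) / 800 = 80/800 = 0.1000 → 10.0 centimorgans.

10.0 centimorgans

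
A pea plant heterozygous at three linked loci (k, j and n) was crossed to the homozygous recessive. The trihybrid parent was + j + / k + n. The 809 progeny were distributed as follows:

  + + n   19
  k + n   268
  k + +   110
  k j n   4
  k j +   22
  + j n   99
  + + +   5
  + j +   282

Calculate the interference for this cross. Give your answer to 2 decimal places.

0.33

The two rarest classes, + + + and k j n, are the double crossovers. Comparing them with the parentals, only the j allele has switched, so j is the middle locus and the order is k – j – n.
k–j: (41 + 9)/809 = 0.0618; j–n: (209 + 9)/809 = 0.2695.
Expected DCO frequency = 0.0618 × 0.2695 ≈ 0.01666; observed = 9/809 ≈ 0.01112.
Coefficient of coincidence = 0.01112/0.01666 ≈ 0.67; interference = 1 − 0.67 = 0.33.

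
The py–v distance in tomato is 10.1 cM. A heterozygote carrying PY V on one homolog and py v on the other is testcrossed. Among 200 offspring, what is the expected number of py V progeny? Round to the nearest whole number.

A map distance of 10.1 cM corresponds to a recombination frequency of 0.101.
The F1 is PY V / py v, so py V is a recombinant gamete class with expected frequency r/2 = 0.101/2 = 0.0505.
Expected number = 0.0505 × 200 = 10.10 ≈ 10.

10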